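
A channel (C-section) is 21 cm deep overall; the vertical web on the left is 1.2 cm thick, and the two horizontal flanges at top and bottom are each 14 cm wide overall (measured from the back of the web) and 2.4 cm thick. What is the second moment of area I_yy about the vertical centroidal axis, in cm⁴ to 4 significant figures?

Break the section into simple shapes (no overlaps), measuring from the bottom-left corner of the bounding box.
Web: 1.2 × 21, A = 25.2 cm², x = 0.6 cm, Ī = 3.024 cm⁴.
Top flange (beyond web): 12.8 × 2.4, A = 30.72 cm², x = 7.6 cm, Ī = 419.43 cm⁴.
Bottom flange (beyond web): 12.8 × 2.4, A = 30.72 cm², x = 7.6 cm, Ī = 419.43 cm⁴.
Centroid: x̄ = ΣA·x / ΣA = 5.56399 cm.
Transfer each piece to the vertical centroidal axis using Ī + A·d² with d = x − 5.56399:
  web: d = -4.96399 cm → contributes +623.982 cm⁴
  top flange (beyond web): d = 2.03601 cm → contributes +546.775 cm⁴
  bottom flange (beyond web): d = 2.03601 cm → contributes +546.775 cm⁴
Total I = 1717.53 cm⁴.

I_yy ≈ 1718 cm⁴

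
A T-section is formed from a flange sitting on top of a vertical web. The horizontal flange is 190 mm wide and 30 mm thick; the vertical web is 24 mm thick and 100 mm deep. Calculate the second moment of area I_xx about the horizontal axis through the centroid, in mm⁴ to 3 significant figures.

I_xx ≈ 9.56 × 10⁶ mm⁴

Treat the section as a set of non-overlapping primitives; coordinates are from the bounding-box lower-left.
Flange: 190 × 30, A = 5 700 mm², y = 115 mm, Ī = 427 500 mm⁴.
Web: 24 × 100, A = 2 400 mm², y = 50 mm, Ī = 2 000 000 mm⁴.
Centroid: ȳ = ΣA·y / ΣA = 95.741 mm.
Transfer each piece to the horizontal axis through the centroid using Ī + A·d² with d = y − 95.741:
  flange: d = 19.259 mm → contributes +2 541 739 mm⁴
  web: d = -45.741 mm → contributes +7 021 317 mm⁴
Total I = 9 563 056 mm⁴.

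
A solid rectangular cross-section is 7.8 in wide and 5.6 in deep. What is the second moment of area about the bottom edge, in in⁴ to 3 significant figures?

The section: 7.8 × 5.6, A = 43.68 in², y = 2.8 in, Ī = 114.15 in⁴.
Transfer it to the base of the section using Ī + A·d² with d = y − 0:
  the section: d = 2.8 in → contributes +456.6 in⁴
Total I = 456.6 in⁴.

I_base ≈ 457 in⁴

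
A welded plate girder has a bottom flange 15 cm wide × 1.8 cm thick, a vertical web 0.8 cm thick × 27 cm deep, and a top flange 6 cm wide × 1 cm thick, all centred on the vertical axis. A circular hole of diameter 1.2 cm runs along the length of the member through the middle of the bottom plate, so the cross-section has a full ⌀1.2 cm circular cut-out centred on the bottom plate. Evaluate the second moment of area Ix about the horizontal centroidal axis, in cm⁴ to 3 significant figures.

Decompose the section into non-overlapping parts with the origin at the bottom-left of its bounding rectangle.
Bottom plate: 15 × 1.8, A = 27 cm², y = 0.9 cm, Ī = 7.29 cm⁴.
Web plate: 0.8 × 27, A = 21.6 cm², y = 15.3 cm, Ī = 1312.2 cm⁴.
Top plate: 6 × 1, A = 6 cm², y = 29.3 cm, Ī = 0.5 cm⁴.
Hole (subtracted): ⌀1.2, A = 1.131 cm², y = 0.9 cm, Ī = 0.10179 cm⁴.
Centroid: ȳ = ΣA·y / ΣA = 9.9041 cm.
Transfer each piece to the horizontal centroidal axis using Ī + A·d² with d = y − 9.9041:
  bottom plate: d = -9.0041 cm → contributes +2196.3 cm⁴
  web plate: d = 5.3959 cm → contributes +1941.1 cm⁴
  top plate: d = 19.396 cm → contributes +2257.7 cm⁴
  hole: d = -9.0041 cm → contributes −91.794 cm⁴
Total I = 6303.3 cm⁴.

Ix ≈ 6300 cm⁴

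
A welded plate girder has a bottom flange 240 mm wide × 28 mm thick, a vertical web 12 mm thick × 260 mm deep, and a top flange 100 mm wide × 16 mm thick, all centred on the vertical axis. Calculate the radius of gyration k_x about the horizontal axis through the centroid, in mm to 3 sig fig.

k_x ≈ 110 mm

Split into non-overlapping primitives; take the origin at the lower-left of the bounding box.
Bottom plate: 240 × 28, A = 6 720 mm², y = 14 mm, Ī = 439 040 mm⁴.
Web plate: 12 × 260, A = 3 120 mm², y = 158 mm, Ī = 17 576 000 mm⁴.
Top plate: 100 × 16, A = 1 600 mm², y = 296 mm, Ī = 34 133 mm⁴.
Centroid: ȳ = ΣA·y / ΣA = 92.713 mm.
Transfer each piece to the horizontal axis through the centroid using Ī + A·d² with d = y − 92.713:
  bottom plate: d = -78.713 mm → contributes +42 074 692 mm⁴
  web plate: d = 65.287 mm → contributes +30 874 547 mm⁴
  top plate: d = 203.29 mm → contributes +66 154 914 mm⁴
Total I = 139 104 153 mm⁴.
Radius of gyration: k = √(I/A) = √(139 104 153 / 11 440) = 110.27 mm.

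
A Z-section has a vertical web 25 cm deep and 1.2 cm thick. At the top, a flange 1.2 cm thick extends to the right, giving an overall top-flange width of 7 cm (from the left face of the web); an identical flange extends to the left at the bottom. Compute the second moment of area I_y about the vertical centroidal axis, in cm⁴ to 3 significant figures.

I_y ≈ 213 cm⁴

Split into non-overlapping primitives; take the origin at the lower-left of the bounding box.
Web: 1.2 × 25, A = 30 cm², x = 6.4 cm, Ī = 3.6 cm⁴.
Top flange (beyond web): 5.8 × 1.2, A = 6.96 cm², x = 9.9 cm, Ī = 19.511 cm⁴.
Bottom flange (beyond web): 5.8 × 1.2, A = 6.96 cm², x = 2.9 cm, Ī = 19.511 cm⁴.
Centroid: x̄ = ΣA·x / ΣA = 6.4 cm.
Transfer each piece to the vertical centroidal axis using Ī + A·d² with d = x − 6.4:
  web: d = 0 cm → contributes +3.6 cm⁴
  top flange (beyond web): d = 3.5 cm → contributes +104.77 cm⁴
  bottom flange (beyond web): d = -3.5 cm → contributes +104.77 cm⁴
Total I = 213.14 cm⁴.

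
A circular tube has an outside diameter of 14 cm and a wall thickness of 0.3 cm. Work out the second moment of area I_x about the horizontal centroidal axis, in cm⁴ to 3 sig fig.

Treat the section as a set of non-overlapping primitives; coordinates are from the bounding-box lower-left.
Outer circle: ⌀14, A = 153.94 cm², y = 7 cm, Ī = 1885.7 cm⁴.
Bore (subtracted): ⌀13.4, A = 141.03 cm², y = 7 cm, Ī = 1582.7 cm⁴.
By symmetry the centroid is at mid-height, ȳ = 7 cm.
All pieces are centred on the horizontal centroidal axis, so I = ΣĪ (holes subtracted) = 303.08 cm⁴.

I_x ≈ 303 cm⁴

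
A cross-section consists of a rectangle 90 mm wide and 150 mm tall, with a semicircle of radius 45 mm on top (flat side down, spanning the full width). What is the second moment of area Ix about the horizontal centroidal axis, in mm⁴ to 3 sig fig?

Ix ≈ 4.86 × 10⁷ mm⁴

Split into non-overlapping primitives; take the origin at the lower-left of the bounding box.
Rectangular body: 90 × 150, A = 13 500 mm², y = 75 mm, Ī = 25 312 500 mm⁴.
Semicircular cap: semicircle r = 45, A = 3180.9 mm², y = 169.1 mm, Ī = 450 072 mm⁴.
Centroid: ȳ = ΣA·y / ΣA = 92.944 mm.
Transfer each piece to the horizontal centroidal axis using Ī + A·d² with d = y − 92.944:
  rectangular body: d = -17.944 mm → contributes +29 659 132 mm⁴
  semicircular cap: d = 76.155 mm → contributes +18 897 749 mm⁴
Total I = 48 556 881 mm⁴.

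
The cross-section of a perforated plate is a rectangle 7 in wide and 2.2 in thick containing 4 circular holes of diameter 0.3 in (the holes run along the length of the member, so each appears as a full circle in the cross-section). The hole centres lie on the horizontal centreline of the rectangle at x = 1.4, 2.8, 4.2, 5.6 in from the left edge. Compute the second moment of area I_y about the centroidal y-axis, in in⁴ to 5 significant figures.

I_y ≈ 62.189 in⁴

Decompose the section into non-overlapping parts with the origin at the bottom-left of its bounding rectangle.
Plate: 7 × 2.2, A = 15.4 in², x = 3.5 in, Ī = 62.88333 in⁴.
Hole 1 (subtracted): ⌀0.3, A = 0.07068583 in², x = 1.4 in, Ī = 0.0003976078 in⁴.
Hole 2 (subtracted): ⌀0.3, A = 0.07068583 in², x = 2.8 in, Ī = 0.0003976078 in⁴.
Hole 3 (subtracted): ⌀0.3, A = 0.07068583 in², x = 4.2 in, Ī = 0.0003976078 in⁴.
Hole 4 (subtracted): ⌀0.3, A = 0.07068583 in², x = 5.6 in, Ī = 0.0003976078 in⁴.
By symmetry the centroid is at mid-width, x̄ = 3.5 in.
Transfer each piece to the centroidal y-axis using Ī + A·d² with d = x − 3.5:
  plate: d = 0 in → contributes +62.88333 in⁴
  hole 1: d = -2.1 in → contributes −0.3121221 in⁴
  hole 2: d = -0.7 in → contributes −0.03503367 in⁴
  hole 3: d = 0.7 in → contributes −0.03503367 in⁴
  hole 4: d = 2.1 in → contributes −0.3121221 in⁴
Total I = 62.18902 in⁴.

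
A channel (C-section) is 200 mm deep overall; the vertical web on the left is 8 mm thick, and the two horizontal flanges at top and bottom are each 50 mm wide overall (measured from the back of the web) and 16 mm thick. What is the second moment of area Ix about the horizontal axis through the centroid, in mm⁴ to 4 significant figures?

Ix ≈ 1.674 × 10⁷ mm⁴

Decompose the section into non-overlapping parts with the origin at the bottom-left of its bounding rectangle.
Web: 8 × 200, A = 1 600 mm², y = 100 mm, Ī = 5 333 333 mm⁴.
Top flange (beyond web): 42 × 16, A = 672 mm², y = 192 mm, Ī = 14 336 mm⁴.
Bottom flange (beyond web): 42 × 16, A = 672 mm², y = 8 mm, Ī = 14 336 mm⁴.
By symmetry the centroid is at mid-height, ȳ = 100 mm.
Transfer each piece to the horizontal axis through the centroid using Ī + A·d² with d = y − 100:
  web: d = 0 mm → contributes +5 333 333 mm⁴
  top flange (beyond web): d = 92 mm → contributes +5 702 144 mm⁴
  bottom flange (beyond web): d = -92 mm → contributes +5 702 144 mm⁴
Total I = 16 737 621 mm⁴.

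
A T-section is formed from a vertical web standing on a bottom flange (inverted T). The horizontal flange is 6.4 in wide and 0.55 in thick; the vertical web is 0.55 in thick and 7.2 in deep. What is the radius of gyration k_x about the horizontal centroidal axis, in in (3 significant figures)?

Treat the section as a set of non-overlapping primitives; coordinates are from the bounding-box lower-left.
Flange: 6.4 × 0.55, A = 3.52 in², y = 0.275 in, Ī = 0.088733 in⁴.
Web: 0.55 × 7.2, A = 3.96 in², y = 4.15 in, Ī = 17.107 in⁴.
Centroid: ȳ = ΣA·y / ΣA = 2.3265 in.
Transfer each piece to the horizontal centroidal axis using Ī + A·d² with d = y − 2.3265:
  flange: d = -2.0515 in → contributes +14.903 in⁴
  web: d = 1.8235 in → contributes +30.275 in⁴
Total I = 45.178 in⁴.
Radius of gyration: k = √(I/A) = √(45.178 / 7.48) = 2.4576 in.

k_x ≈ 2.46 in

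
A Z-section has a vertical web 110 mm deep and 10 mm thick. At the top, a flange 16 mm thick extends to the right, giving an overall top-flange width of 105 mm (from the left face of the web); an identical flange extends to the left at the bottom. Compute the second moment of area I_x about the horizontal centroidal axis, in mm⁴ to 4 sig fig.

Split into non-overlapping primitives; take the origin at the lower-left of the bounding box.
Web: 10 × 110, A = 1 100 mm², y = 55 mm, Ī = 1 109 167 mm⁴.
Top flange (beyond web): 95 × 16, A = 1 520 mm², y = 102 mm, Ī = 32426.7 mm⁴.
Bottom flange (beyond web): 95 × 16, A = 1 520 mm², y = 8 mm, Ī = 32426.7 mm⁴.
Centroid: ȳ = ΣA·y / ΣA = 55 mm.
Transfer each piece to the horizontal centroidal axis using Ī + A·d² with d = y − 55:
  web: d = 0 mm → contributes +1 109 167 mm⁴
  top flange (beyond web): d = 47 mm → contributes +3 390 107 mm⁴
  bottom flange (beyond web): d = -47 mm → contributes +3 390 107 mm⁴
Total I = 7 889 380 mm⁴.

I_x ≈ 7.889 × 10⁶ mm⁴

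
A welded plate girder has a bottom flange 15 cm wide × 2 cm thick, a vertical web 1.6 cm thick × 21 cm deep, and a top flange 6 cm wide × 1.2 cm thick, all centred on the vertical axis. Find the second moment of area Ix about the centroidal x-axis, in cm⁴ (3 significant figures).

Split into non-overlapping primitives; take the origin at the lower-left of the bounding box.
Bottom plate: 15 × 2, A = 30 cm², y = 1 cm, Ī = 10 cm⁴.
Web plate: 1.6 × 21, A = 33.6 cm², y = 12.5 cm, Ī = 1234.8 cm⁴.
Top plate: 6 × 1.2, A = 7.2 cm², y = 23.6 cm, Ī = 0.864 cm⁴.
Centroid: ȳ = ΣA·y / ΣA = 8.7559 cm.
Transfer each piece to the centroidal x-axis using Ī + A·d² with d = y − 8.7559:
  bottom plate: d = -7.7559 cm → contributes +1814.6 cm⁴
  web plate: d = 3.7441 cm → contributes +1705.8 cm⁴
  top plate: d = 14.844 cm → contributes +1587.4 cm⁴
Total I = 5107.8 cm⁴.

Ix ≈ 5110 cm⁴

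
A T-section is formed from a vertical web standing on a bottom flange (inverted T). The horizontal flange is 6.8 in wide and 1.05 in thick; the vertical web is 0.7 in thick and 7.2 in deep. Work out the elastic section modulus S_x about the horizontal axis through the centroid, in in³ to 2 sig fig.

Treat the section as a set of non-overlapping primitives; coordinates are from the bounding-box lower-left.
Flange: 6.8 × 1.05, A = 7.14 in², y = 0.525 in, Ī = 0.656 in⁴.
Web: 0.7 × 7.2, A = 5.04 in², y = 4.65 in, Ī = 21.77 in⁴.
Centroid: ȳ = ΣA·y / ΣA = 2.232 in.
Transfer each piece to the horizontal axis through the centroid using Ī + A·d² with d = y − 2.232:
  flange: d = -1.707 in → contributes +21.46 in⁴
  web: d = 2.418 in → contributes +51.24 in⁴
Total I = 72.7 in⁴.
Extreme fibre distance c = 6.018 in; S = I/c = 12.08 in³.

S_x ≈ 12 in³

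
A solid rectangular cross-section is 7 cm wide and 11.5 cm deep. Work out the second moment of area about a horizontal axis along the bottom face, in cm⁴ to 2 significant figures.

The section: 7 × 11.5, A = 80.5 cm², y = 5.75 cm, Ī = 887.2 cm⁴.
Transfer it to the bottom edge using Ī + A·d² with d = y − 0:
  the section: d = 5.75 cm → contributes +3 549 cm⁴
Total I = 3 549 cm⁴.

I_base ≈ 3500 cm⁴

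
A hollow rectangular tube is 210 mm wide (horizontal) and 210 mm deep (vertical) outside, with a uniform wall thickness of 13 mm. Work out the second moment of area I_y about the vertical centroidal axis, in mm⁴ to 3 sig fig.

Decompose the section into non-overlapping parts with the origin at the bottom-left of its bounding rectangle.
Outer rectangle: 210 × 210, A = 44 100 mm², x = 105 mm, Ī = 162 067 500 mm⁴.
Inner void (subtracted): 184 × 184, A = 33 856 mm², x = 105 mm, Ī = 95 519 061 mm⁴.
By symmetry the centroid is at mid-width, x̄ = 105 mm.
All pieces are centred on the vertical centroidal axis, so I = ΣĪ (holes subtracted) = 66 548 439 mm⁴.

I_y ≈ 6.65 × 10⁷ mm⁴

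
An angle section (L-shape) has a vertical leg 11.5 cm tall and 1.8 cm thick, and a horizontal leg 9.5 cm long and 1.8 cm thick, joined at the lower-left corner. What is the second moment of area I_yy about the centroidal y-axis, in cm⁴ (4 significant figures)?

Break the section into simple shapes (no overlaps), measuring from the bottom-left corner of the bounding box.
Vertical leg: 1.8 × 11.5, A = 20.7 cm², x = 0.9 cm, Ī = 5.589 cm⁴.
Horizontal leg (remainder): 7.7 × 1.8, A = 13.86 cm², x = 5.65 cm, Ī = 68.48 cm⁴.
Centroid: x̄ = ΣA·x / ΣA = 2.80495 cm.
Transfer each piece to the centroidal y-axis using Ī + A·d² with d = x − 2.80495:
  vertical leg: d = -1.90495 cm → contributes +80.7057 cm⁴
  horizontal leg (remainder): d = 2.84505 cm → contributes +180.667 cm⁴
Total I = 261.373 cm⁴.

I_yy ≈ 261.4 cm⁴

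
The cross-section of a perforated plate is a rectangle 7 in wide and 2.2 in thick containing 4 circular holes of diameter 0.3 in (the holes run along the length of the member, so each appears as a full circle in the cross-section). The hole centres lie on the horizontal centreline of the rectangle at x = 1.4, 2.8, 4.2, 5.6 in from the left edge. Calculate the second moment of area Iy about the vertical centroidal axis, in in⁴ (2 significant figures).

Treat the section as a set of non-overlapping primitives; coordinates are from the bounding-box lower-left.
Plate: 7 × 2.2, A = 15.4 in², x = 3.5 in, Ī = 62.88 in⁴.
Hole 1 (subtracted): ⌀0.3, A = 0.07069 in², x = 1.4 in, Ī = 0.0003976 in⁴.
Hole 2 (subtracted): ⌀0.3, A = 0.07069 in², x = 2.8 in, Ī = 0.0003976 in⁴.
Hole 3 (subtracted): ⌀0.3, A = 0.07069 in², x = 4.2 in, Ī = 0.0003976 in⁴.
Hole 4 (subtracted): ⌀0.3, A = 0.07069 in², x = 5.6 in, Ī = 0.0003976 in⁴.
By symmetry the centroid is at mid-width, x̄ = 3.5 in.
Transfer each piece to the vertical centroidal axis using Ī + A·d² with d = x − 3.5:
  plate: d = 0 in → contributes +62.88 in⁴
  hole 1: d = -2.1 in → contributes −0.3121 in⁴
  hole 2: d = -0.7 in → contributes −0.03503 in⁴
  hole 3: d = 0.7 in → contributes −0.03503 in⁴
  hole 4: d = 2.1 in → contributes −0.3121 in⁴
Total I = 62.19 in⁴.

Iy ≈ 62 in⁴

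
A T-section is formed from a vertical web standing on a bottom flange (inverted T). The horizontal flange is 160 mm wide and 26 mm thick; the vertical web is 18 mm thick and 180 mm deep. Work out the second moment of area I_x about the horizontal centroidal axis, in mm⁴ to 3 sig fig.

I_x ≈ 2.83 × 10⁷ mm⁴

Decompose the section into non-overlapping parts with the origin at the bottom-left of its bounding rectangle.
Flange: 160 × 26, A = 4 160 mm², y = 13 mm, Ī = 234 347 mm⁴.
Web: 18 × 180, A = 3 240 mm², y = 116 mm, Ī = 8 748 000 mm⁴.
Centroid: ȳ = ΣA·y / ΣA = 58.097 mm.
Transfer each piece to the horizontal centroidal axis using Ī + A·d² with d = y − 58.097:
  flange: d = -45.097 mm → contributes +8 694 814 mm⁴
  web: d = 57.903 mm → contributes +19 610 822 mm⁴
Total I = 28 305 637 mm⁴.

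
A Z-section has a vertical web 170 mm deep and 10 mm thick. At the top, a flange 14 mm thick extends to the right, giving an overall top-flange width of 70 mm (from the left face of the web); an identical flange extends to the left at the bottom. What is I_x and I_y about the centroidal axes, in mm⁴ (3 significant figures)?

Decompose the section into non-overlapping parts with the origin at the bottom-left of its bounding rectangle.
Web: 10 × 170, A = 1 700 mm², y = 85 mm, Ī = 4 094 167 mm⁴.
Top flange (beyond web): 60 × 14, A = 840 mm², y = 163 mm, Ī = 13 720 mm⁴.
Bottom flange (beyond web): 60 × 14, A = 840 mm², y = 7 mm, Ī = 13 720 mm⁴.
Centroid: ȳ = ΣA·y / ΣA = 85 mm.
Transfer each piece to the centroidal x-axis using Ī + A·d² with d = y − 85:
  web: d = 0 mm → contributes +4 094 167 mm⁴
  top flange (beyond web): d = 78 mm → contributes +5 124 280 mm⁴
  bottom flange (beyond web): d = -78 mm → contributes +5 124 280 mm⁴
Total I = 14 342 727 mm⁴.
For the y-axis: x̄ = 65 mm.
Repeating about the centroidal y-axis gives I_y = 2 576 167 mm⁴.

I_x ≈ 1.43 × 10⁷ mm⁴, I_y ≈ 2.58 × 10⁶ mm⁴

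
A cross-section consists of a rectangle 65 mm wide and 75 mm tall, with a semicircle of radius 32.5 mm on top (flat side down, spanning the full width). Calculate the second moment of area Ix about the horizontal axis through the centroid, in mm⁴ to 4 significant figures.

Treat the section as a set of non-overlapping primitives; coordinates are from the bounding-box lower-left.
Rectangular body: 65 × 75, A = 4 875 mm², y = 37.5 mm, Ī = 2 285 156 mm⁴.
Semicircular cap: semicircle r = 32.5, A = 1659.15 mm², y = 88.7934 mm, Ī = 122 452 mm⁴.
Centroid: ȳ = ΣA·y / ΣA = 50.5244 mm.
Transfer each piece to the horizontal axis through the centroid using Ī + A·d² with d = y − 50.5244:
  rectangular body: d = -13.0244 mm → contributes +3 112 132 mm⁴
  semicircular cap: d = 38.269 mm → contributes +2 552 308 mm⁴
Total I = 5 664 440 mm⁴.

Ix ≈ 5.664 × 10⁶ mm⁴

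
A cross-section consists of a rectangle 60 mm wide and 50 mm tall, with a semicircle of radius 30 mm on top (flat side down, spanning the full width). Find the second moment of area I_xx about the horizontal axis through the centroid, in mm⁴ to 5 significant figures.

I_xx ≈ 2.0820 × 10⁶ mm⁴

Break the section into simple shapes (no overlaps), measuring from the bottom-left corner of the bounding box.
Rectangular body: 60 × 50, A = 3 000 mm², y = 25 mm, Ī = 625 000 mm⁴.
Semicircular cap: semicircle r = 30, A = 1413.717 mm², y = 62.7324 mm, Ī = 88903.14 mm⁴.
Centroid: ȳ = ΣA·y / ΣA = 37.08571 mm.
Transfer each piece to the horizontal axis through the centroid using Ī + A·d² with d = y − 37.08571:
  rectangular body: d = -12.08571 mm → contributes +1 063 193 mm⁴
  semicircular cap: d = 25.64668 mm → contributes +1 018 779 mm⁴
Total I = 2 081 972 mm⁴.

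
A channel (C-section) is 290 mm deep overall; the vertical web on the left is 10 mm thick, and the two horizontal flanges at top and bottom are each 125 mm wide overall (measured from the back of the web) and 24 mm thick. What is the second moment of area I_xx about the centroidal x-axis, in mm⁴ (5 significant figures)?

I_xx ≈ 1.1823 × 10⁸ mm⁴

Treat the section as a set of non-overlapping primitives; coordinates are from the bounding-box lower-left.
Web: 10 × 290, A = 2 900 mm², y = 145 mm, Ī = 20 324 167 mm⁴.
Top flange (beyond web): 115 × 24, A = 2 760 mm², y = 278 mm, Ī = 132 480 mm⁴.
Bottom flange (beyond web): 115 × 24, A = 2 760 mm², y = 12 mm, Ī = 132 480 mm⁴.
By symmetry the centroid is at mid-height, ȳ = 145 mm.
Transfer each piece to the centroidal x-axis using Ī + A·d² with d = y − 145:
  web: d = 0 mm → contributes +20 324 167 mm⁴
  top flange (beyond web): d = 133 mm → contributes +48 954 120 mm⁴
  bottom flange (beyond web): d = -133 mm → contributes +48 954 120 mm⁴
Total I = 118 232 407 mm⁴.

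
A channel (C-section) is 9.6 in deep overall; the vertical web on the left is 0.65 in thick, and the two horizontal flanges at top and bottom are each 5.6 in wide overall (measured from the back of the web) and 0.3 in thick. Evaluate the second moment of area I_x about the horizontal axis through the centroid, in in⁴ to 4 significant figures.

I_x ≈ 112.2 in⁴

Treat the section as a set of non-overlapping primitives; coordinates are from the bounding-box lower-left.
Web: 0.65 × 9.6, A = 6.24 in², y = 4.8 in, Ī = 47.9232 in⁴.
Top flange (beyond web): 4.95 × 0.3, A = 1.485 in², y = 9.45 in, Ī = 0.0111375 in⁴.
Bottom flange (beyond web): 4.95 × 0.3, A = 1.485 in², y = 0.15 in, Ī = 0.0111375 in⁴.
By symmetry the centroid is at mid-height, ȳ = 4.8 in.
Transfer each piece to the horizontal axis through the centroid using Ī + A·d² with d = y − 4.8:
  web: d = 0 in → contributes +47.9232 in⁴
  top flange (beyond web): d = 4.65 in → contributes +32.1206 in⁴
  bottom flange (beyond web): d = -4.65 in → contributes +32.1206 in⁴
Total I = 112.164 in⁴.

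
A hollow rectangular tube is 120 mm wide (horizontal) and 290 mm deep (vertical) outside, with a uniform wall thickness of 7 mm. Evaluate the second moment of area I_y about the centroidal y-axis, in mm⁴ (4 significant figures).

I_y ≈ 1.437 × 10⁷ mm⁴

Split into non-overlapping primitives; take the origin at the lower-left of the bounding box.
Outer rectangle: 120 × 290, A = 34 800 mm², x = 60 mm, Ī = 41 760 000 mm⁴.
Inner void (subtracted): 106 × 276, A = 29 256 mm², x = 60 mm, Ī = 27 393 368 mm⁴.
By symmetry the centroid is at mid-width, x̄ = 60 mm.
All pieces are centred on the centroidal y-axis, so I = ΣĪ (holes subtracted) = 14 366 632 mm⁴.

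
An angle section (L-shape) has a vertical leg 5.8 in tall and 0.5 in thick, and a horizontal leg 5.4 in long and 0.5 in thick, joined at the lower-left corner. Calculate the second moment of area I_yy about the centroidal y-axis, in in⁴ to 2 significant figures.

I_yy ≈ 15 in⁴

Split into non-overlapping primitives; take the origin at the lower-left of the bounding box.
Vertical leg: 0.5 × 5.8, A = 2.9 in², x = 0.25 in, Ī = 0.06042 in⁴.
Horizontal leg (remainder): 4.9 × 0.5, A = 2.45 in², x = 2.95 in, Ī = 4.902 in⁴.
Centroid: x̄ = ΣA·x / ΣA = 1.486 in.
Transfer each piece to the centroidal y-axis using Ī + A·d² with d = x − 1.486:
  vertical leg: d = -1.236 in → contributes +4.494 in⁴
  horizontal leg (remainder): d = 1.464 in → contributes +10.15 in⁴
Total I = 14.64 in⁴.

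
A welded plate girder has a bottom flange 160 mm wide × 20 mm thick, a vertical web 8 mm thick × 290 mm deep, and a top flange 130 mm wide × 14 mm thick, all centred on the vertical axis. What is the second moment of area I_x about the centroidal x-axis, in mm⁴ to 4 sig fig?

Split into non-overlapping primitives; take the origin at the lower-left of the bounding box.
Bottom plate: 160 × 20, A = 3 200 mm², y = 10 mm, Ī = 106 667 mm⁴.
Web plate: 8 × 290, A = 2 320 mm², y = 165 mm, Ī = 16 259 333 mm⁴.
Top plate: 130 × 14, A = 1 820 mm², y = 317 mm, Ī = 29726.7 mm⁴.
Centroid: ȳ = ΣA·y / ΣA = 135.114 mm.
Transfer each piece to the centroidal x-axis using Ī + A·d² with d = y − 135.114:
  bottom plate: d = -125.114 mm → contributes +50 198 262 mm⁴
  web plate: d = 29.8856 mm → contributes +18 331 433 mm⁴
  top plate: d = 181.886 mm → contributes +60 239 615 mm⁴
Total I = 128 769 311 mm⁴.

I_x ≈ 1.288 × 10⁸ mm⁴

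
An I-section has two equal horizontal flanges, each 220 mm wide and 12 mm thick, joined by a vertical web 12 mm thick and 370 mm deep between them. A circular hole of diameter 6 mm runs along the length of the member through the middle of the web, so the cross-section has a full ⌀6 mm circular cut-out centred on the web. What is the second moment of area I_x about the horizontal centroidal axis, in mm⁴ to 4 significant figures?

I_x ≈ 2.433 × 10⁸ mm⁴

Split into non-overlapping primitives; take the origin at the lower-left of the bounding box.
Bottom flange: 220 × 12, A = 2 640 mm², y = 6 mm, Ī = 31 680 mm⁴.
Web: 12 × 370, A = 4 440 mm², y = 197 mm, Ī = 50 653 000 mm⁴.
Top flange: 220 × 12, A = 2 640 mm², y = 388 mm, Ī = 31 680 mm⁴.
Hole (subtracted): ⌀6, A = 28.2743 mm², y = 197 mm, Ī = 63.6173 mm⁴.
By symmetry the centroid is at mid-height, ȳ = 197 mm.
Transfer each piece to the horizontal centroidal axis using Ī + A·d² with d = y − 197:
  bottom flange: d = -191 mm → contributes +96 341 520 mm⁴
  web: d = 0 mm → contributes +50 653 000 mm⁴
  top flange: d = 191 mm → contributes +96 341 520 mm⁴
  hole: d = 0 mm → contributes −63.6173 mm⁴
Total I = 243 335 976 mm⁴.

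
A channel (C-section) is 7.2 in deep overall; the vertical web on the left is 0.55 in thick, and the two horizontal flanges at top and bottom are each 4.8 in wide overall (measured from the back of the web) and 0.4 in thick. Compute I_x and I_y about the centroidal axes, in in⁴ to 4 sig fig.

Treat the section as a set of non-overlapping primitives; coordinates are from the bounding-box lower-left.
Web: 0.55 × 7.2, A = 3.96 in², y = 3.6 in, Ī = 17.1072 in⁴.
Top flange (beyond web): 4.25 × 0.4, A = 1.7 in², y = 7 in, Ī = 0.0226667 in⁴.
Bottom flange (beyond web): 4.25 × 0.4, A = 1.7 in², y = 0.2 in, Ī = 0.0226667 in⁴.
By symmetry the centroid is at mid-height, ȳ = 3.6 in.
Transfer each piece to the centroidal x-axis using Ī + A·d² with d = y − 3.6:
  web: d = 0 in → contributes +17.1072 in⁴
  top flange (beyond web): d = 3.4 in → contributes +19.6747 in⁴
  bottom flange (beyond web): d = -3.4 in → contributes +19.6747 in⁴
Total I = 56.4565 in⁴.
For the y-axis: x̄ = 1.3837 in.
Repeating about the centroidal y-axis gives I_y = 15.7546 in⁴.

I_x ≈ 56.46 in⁴, I_y ≈ 15.75 in⁴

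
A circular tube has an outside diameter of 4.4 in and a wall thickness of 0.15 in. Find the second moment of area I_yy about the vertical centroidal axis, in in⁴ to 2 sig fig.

Decompose the section into non-overlapping parts with the origin at the bottom-left of its bounding rectangle.
Outer circle: ⌀4.4, A = 15.21 in², x = 2.2 in, Ī = 18.4 in⁴.
Bore (subtracted): ⌀4.1, A = 13.2 in², x = 2.2 in, Ī = 13.87 in⁴.
By symmetry the centroid is at mid-width, x̄ = 2.2 in.
All pieces are centred on the vertical centroidal axis, so I = ΣĪ (holes subtracted) = 4.528 in⁴.

I_yy ≈ 4.5 in⁴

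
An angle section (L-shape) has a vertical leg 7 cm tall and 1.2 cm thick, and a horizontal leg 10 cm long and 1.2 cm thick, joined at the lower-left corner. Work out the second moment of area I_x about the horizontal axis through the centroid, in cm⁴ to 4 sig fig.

Treat the section as a set of non-overlapping primitives; coordinates are from the bounding-box lower-left.
Vertical leg: 1.2 × 7, A = 8.4 cm², y = 3.5 cm, Ī = 34.3 cm⁴.
Horizontal leg (remainder): 8.8 × 1.2, A = 10.56 cm², y = 0.6 cm, Ī = 1.2672 cm⁴.
Centroid: ȳ = ΣA·y / ΣA = 1.88481 cm.
Transfer each piece to the horizontal axis through the centroid using Ī + A·d² with d = y − 1.88481:
  vertical leg: d = 1.61519 cm → contributes +56.2142 cm⁴
  horizontal leg (remainder): d = -1.28481 cm → contributes +18.699 cm⁴
Total I = 74.9132 cm⁴.

I_x ≈ 74.91 cm⁴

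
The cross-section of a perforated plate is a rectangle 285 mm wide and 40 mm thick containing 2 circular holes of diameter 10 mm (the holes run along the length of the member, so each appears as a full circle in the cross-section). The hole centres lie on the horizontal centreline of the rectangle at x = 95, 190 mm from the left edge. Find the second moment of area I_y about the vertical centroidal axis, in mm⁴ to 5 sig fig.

Break the section into simple shapes (no overlaps), measuring from the bottom-left corner of the bounding box.
Plate: 285 × 40, A = 11 400 mm², x = 142.5 mm, Ī = 77 163 750 mm⁴.
Hole 1 (subtracted): ⌀10, A = 78.53982 mm², x = 95 mm, Ī = 490.8739 mm⁴.
Hole 2 (subtracted): ⌀10, A = 78.53982 mm², x = 190 mm, Ī = 490.8739 mm⁴.
By symmetry the centroid is at mid-width, x̄ = 142.5 mm.
Transfer each piece to the vertical centroidal axis using Ī + A·d² with d = x − 142.5:
  plate: d = 0 mm → contributes +77 163 750 mm⁴
  hole 1: d = -47.5 mm → contributes −177696.3 mm⁴
  hole 2: d = 47.5 mm → contributes −177696.3 mm⁴
Total I = 76 808 357 mm⁴.

I_y ≈ 7.6808 × 10⁷ mm⁴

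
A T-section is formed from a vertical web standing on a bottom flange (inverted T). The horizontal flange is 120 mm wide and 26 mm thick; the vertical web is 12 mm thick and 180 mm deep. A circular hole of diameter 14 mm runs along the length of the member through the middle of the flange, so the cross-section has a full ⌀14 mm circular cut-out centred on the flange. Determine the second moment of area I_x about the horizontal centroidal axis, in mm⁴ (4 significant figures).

Split into non-overlapping primitives; take the origin at the lower-left of the bounding box.
Flange: 120 × 26, A = 3 120 mm², y = 13 mm, Ī = 175 760 mm⁴.
Web: 12 × 180, A = 2 160 mm², y = 116 mm, Ī = 5 832 000 mm⁴.
Hole (subtracted): ⌀14, A = 153.938 mm², y = 13 mm, Ī = 1885.74 mm⁴.
Centroid: ȳ = ΣA·y / ΣA = 56.4017 mm.
Transfer each piece to the horizontal centroidal axis using Ī + A·d² with d = y − 56.4017:
  flange: d = -43.4017 mm → contributes +6 052 938 mm⁴
  web: d = 59.5983 mm → contributes +13 504 218 mm⁴
  hole: d = -43.4017 mm → contributes −291 861 mm⁴
Total I = 19 265 296 mm⁴.

I_x ≈ 1.927 × 10⁷ mm⁴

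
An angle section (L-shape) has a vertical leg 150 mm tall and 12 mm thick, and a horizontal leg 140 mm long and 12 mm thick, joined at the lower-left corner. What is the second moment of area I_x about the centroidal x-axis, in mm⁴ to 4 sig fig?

Treat the section as a set of non-overlapping primitives; coordinates are from the bounding-box lower-left.
Vertical leg: 12 × 150, A = 1 800 mm², y = 75 mm, Ī = 3 375 000 mm⁴.
Horizontal leg (remainder): 128 × 12, A = 1 536 mm², y = 6 mm, Ī = 18 432 mm⁴.
Centroid: ȳ = ΣA·y / ΣA = 43.2302 mm.
Transfer each piece to the centroidal x-axis using Ī + A·d² with d = y − 43.2302:
  vertical leg: d = 31.7698 mm → contributes +5 191 775 mm⁴
  horizontal leg (remainder): d = -37.2302 mm → contributes +2 147 465 mm⁴
Total I = 7 339 239 mm⁴.

I_x ≈ 7.339 × 10⁶ mm⁴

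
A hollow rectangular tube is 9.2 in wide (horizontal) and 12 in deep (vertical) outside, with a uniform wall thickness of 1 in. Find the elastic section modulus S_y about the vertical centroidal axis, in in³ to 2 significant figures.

S_y ≈ 100 in³

Decompose the section into non-overlapping parts with the origin at the bottom-left of its bounding rectangle.
Outer rectangle: 9.2 × 12, A = 110.4 in², x = 4.6 in, Ī = 778.7 in⁴.
Inner void (subtracted): 7.2 × 10, A = 72 in², x = 4.6 in, Ī = 311 in⁴.
By symmetry the centroid is at mid-width, x̄ = 4.6 in.
All pieces are centred on the vertical centroidal axis, so I = ΣĪ (holes subtracted) = 467.6 in⁴.
Extreme fibre distance c = 4.6 in; S = I/c = 101.7 in³.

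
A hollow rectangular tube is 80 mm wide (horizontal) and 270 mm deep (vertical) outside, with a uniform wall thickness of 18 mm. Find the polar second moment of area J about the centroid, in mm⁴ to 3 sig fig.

Break the section into simple shapes (no overlaps), measuring from the bottom-left corner of the bounding box.
Outer rectangle: 80 × 270, A = 21 600 mm², y = 135 mm, Ī = 131 220 000 mm⁴.
Inner void (subtracted): 44 × 234, A = 10 296 mm², y = 135 mm, Ī = 46 980 648 mm⁴.
By symmetry the centroid is at mid-height, ȳ = 135 mm.
All pieces are centred on the centroidal x-axis, so I = ΣĪ (holes subtracted) = 84 239 352 mm⁴.
Repeating about the centroidal y-axis gives I_y = 9 858 912 mm⁴.
Polar second moment: J = I_x + I_y = 94 098 264 mm⁴.

J ≈ 9.41 × 10⁷ mm⁴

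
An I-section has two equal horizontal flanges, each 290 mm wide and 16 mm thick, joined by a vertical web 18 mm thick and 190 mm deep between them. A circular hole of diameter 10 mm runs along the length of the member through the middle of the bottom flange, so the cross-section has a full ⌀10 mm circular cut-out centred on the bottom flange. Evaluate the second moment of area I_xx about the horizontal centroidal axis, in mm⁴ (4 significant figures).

I_xx ≈ 1.081 × 10⁸ mm⁴

Break the section into simple shapes (no overlaps), measuring from the bottom-left corner of the bounding box.
Bottom flange: 290 × 16, A = 4 640 mm², y = 8 mm, Ī = 98986.7 mm⁴.
Web: 18 × 190, A = 3 420 mm², y = 111 mm, Ī = 10 288 500 mm⁴.
Top flange: 290 × 16, A = 4 640 mm², y = 214 mm, Ī = 98986.7 mm⁴.
Hole (subtracted): ⌀10, A = 78.5398 mm², y = 8 mm, Ī = 490.874 mm⁴.
Centroid: ȳ = ΣA·y / ΣA = 111.641 mm.
Transfer each piece to the horizontal centroidal axis using Ī + A·d² with d = y − 111.641:
  bottom flange: d = -103.641 mm → contributes +49 939 289 mm⁴
  web: d = -0.64094 mm → contributes +10 289 905 mm⁴
  top flange: d = 102.359 mm → contributes +48 714 017 mm⁴
  hole: d = -103.641 mm → contributes −844 122 mm⁴
Total I = 108 099 089 mm⁴.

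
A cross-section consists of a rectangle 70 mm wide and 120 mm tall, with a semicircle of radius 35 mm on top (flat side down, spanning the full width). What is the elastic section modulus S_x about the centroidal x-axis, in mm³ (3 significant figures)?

Break the section into simple shapes (no overlaps), measuring from the bottom-left corner of the bounding box.
Rectangular body: 70 × 120, A = 8 400 mm², y = 60 mm, Ī = 10 080 000 mm⁴.
Semicircular cap: semicircle r = 35, A = 1924.2 mm², y = 134.85 mm, Ī = 164 704 mm⁴.
Centroid: ȳ = ΣA·y / ΣA = 73.951 mm.
Transfer each piece to the centroidal x-axis using Ī + A·d² with d = y − 73.951:
  rectangular body: d = -13.951 mm → contributes +11 714 977 mm⁴
  semicircular cap: d = 60.903 mm → contributes +7 302 021 mm⁴
Total I = 19 016 997 mm⁴.
Extreme fibre distance c = 81.049 mm; S = I/c = 234 637 mm³.

S_x ≈ 2.35 × 10⁵ mm³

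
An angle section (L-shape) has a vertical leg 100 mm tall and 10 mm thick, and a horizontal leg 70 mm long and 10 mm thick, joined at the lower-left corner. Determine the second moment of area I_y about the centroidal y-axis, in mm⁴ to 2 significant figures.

Split into non-overlapping primitives; take the origin at the lower-left of the bounding box.
Vertical leg: 10 × 100, A = 1 000 mm², x = 5 mm, Ī = 8 333 mm⁴.
Horizontal leg (remainder): 60 × 10, A = 600 mm², x = 40 mm, Ī = 180 000 mm⁴.
Centroid: x̄ = ΣA·x / ΣA = 18.13 mm.
Transfer each piece to the centroidal y-axis using Ī + A·d² with d = x − 18.13:
  vertical leg: d = -13.13 mm → contributes +180 599 mm⁴
  horizontal leg (remainder): d = 21.88 mm → contributes +467 109 mm⁴
Total I = 647 708 mm⁴.

I_y ≈ 6.5 × 10⁵ mm⁴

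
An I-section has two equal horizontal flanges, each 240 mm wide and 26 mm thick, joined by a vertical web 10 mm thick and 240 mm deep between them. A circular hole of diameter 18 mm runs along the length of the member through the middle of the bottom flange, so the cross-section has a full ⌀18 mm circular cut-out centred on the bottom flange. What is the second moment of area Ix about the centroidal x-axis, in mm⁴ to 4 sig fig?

Break the section into simple shapes (no overlaps), measuring from the bottom-left corner of the bounding box.
Bottom flange: 240 × 26, A = 6 240 mm², y = 13 mm, Ī = 351 520 mm⁴.
Web: 10 × 240, A = 2 400 mm², y = 146 mm, Ī = 11 520 000 mm⁴.
Top flange: 240 × 26, A = 6 240 mm², y = 279 mm, Ī = 351 520 mm⁴.
Hole (subtracted): ⌀18, A = 254.469 mm², y = 13 mm, Ī = 5 153 mm⁴.
Centroid: ȳ = ΣA·y / ΣA = 148.314 mm.
Transfer each piece to the centroidal x-axis using Ī + A·d² with d = y − 148.314:
  bottom flange: d = -135.314 mm → contributes +114 605 266 mm⁴
  web: d = -2.31406 mm → contributes +11 532 852 mm⁴
  top flange: d = 130.686 mm → contributes +106 923 323 mm⁴
  hole: d = -135.314 mm → contributes −4 664 454 mm⁴
Total I = 228 396 987 mm⁴.

Ix ≈ 2.284 × 10⁸ mm⁴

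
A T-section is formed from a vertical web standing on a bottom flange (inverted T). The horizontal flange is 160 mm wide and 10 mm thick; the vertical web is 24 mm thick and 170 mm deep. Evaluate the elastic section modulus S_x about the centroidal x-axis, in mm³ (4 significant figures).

Decompose the section into non-overlapping parts with the origin at the bottom-left of its bounding rectangle.
Flange: 160 × 10, A = 1 600 mm², y = 5 mm, Ī = 13333.3 mm⁴.
Web: 24 × 170, A = 4 080 mm², y = 95 mm, Ī = 9 826 000 mm⁴.
Centroid: ȳ = ΣA·y / ΣA = 69.6479 mm.
Transfer each piece to the centroidal x-axis using Ī + A·d² with d = y − 69.6479:
  flange: d = -64.6479 mm → contributes +6 700 292 mm⁴
  web: d = 25.3521 mm → contributes +12 448 337 mm⁴
Total I = 19 148 629 mm⁴.
Extreme fibre distance c = 110.352 mm; S = I/c = 173 523 mm³.

S_x ≈ 1.735 × 10⁵ mm³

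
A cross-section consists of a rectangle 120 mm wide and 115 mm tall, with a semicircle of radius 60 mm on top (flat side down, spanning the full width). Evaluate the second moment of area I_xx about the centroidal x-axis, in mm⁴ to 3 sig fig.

I_xx ≈ 4.42 × 10⁷ mm⁴

Decompose the section into non-overlapping parts with the origin at the bottom-left of its bounding rectangle.
Rectangular body: 120 × 115, A = 13 800 mm², y = 57.5 mm, Ī = 15 208 750 mm⁴.
Semicircular cap: semicircle r = 60, A = 5654.9 mm², y = 140.46 mm, Ī = 1 422 450 mm⁴.
Centroid: ȳ = ΣA·y / ΣA = 81.615 mm.
Transfer each piece to the centroidal x-axis using Ī + A·d² with d = y − 81.615:
  rectangular body: d = -24.115 mm → contributes +23 233 933 mm⁴
  semicircular cap: d = 58.85 mm → contributes +21 006 913 mm⁴
Total I = 44 240 847 mm⁴.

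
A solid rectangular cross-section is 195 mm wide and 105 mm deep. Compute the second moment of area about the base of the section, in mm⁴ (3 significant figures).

The section: 195 × 105, A = 20 475 mm², y = 52.5 mm, Ī = 18 811 406 mm⁴.
Transfer it to the bottom edge using Ī + A·d² with d = y − 0:
  the section: d = 52.5 mm → contributes +75 245 625 mm⁴
Total I = 75 245 625 mm⁴.

I_base ≈ 7.52 × 10⁷ mm⁴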